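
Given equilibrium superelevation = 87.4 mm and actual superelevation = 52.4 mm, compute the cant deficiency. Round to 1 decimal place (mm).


Cant deficiency = equilibrium cant - actual cant
CD = 87.4 - 52.4
CD = 35.0 mm

35.0


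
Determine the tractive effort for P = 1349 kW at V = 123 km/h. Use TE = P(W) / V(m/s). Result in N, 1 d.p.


Convert: P = 1349 kW = 1349000 W
V = 123 / 3.6 = 34.1667 m/s
TE = 1349000 / 34.1667
TE = 39482.9 N

39482.9


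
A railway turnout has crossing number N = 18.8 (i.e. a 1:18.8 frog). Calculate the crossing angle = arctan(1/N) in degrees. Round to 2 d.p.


1/N = 1/18.8 = 0.053191
angle = arctan(0.053191) = 0.053141 rad
angle = 0.053141 * 180/pi = 3.04 degrees

3.04


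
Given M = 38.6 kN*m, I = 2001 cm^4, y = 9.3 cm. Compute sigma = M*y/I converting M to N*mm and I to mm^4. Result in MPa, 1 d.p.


Convert units:
M = 38.6 kN*m = 38600000 N*mm
y = 9.3 cm = 93 mm
I = 2001 cm^4 = 20010000 mm^4
sigma = 38600000 * 93 / 20010000
sigma = 179.4 MPa

179.4


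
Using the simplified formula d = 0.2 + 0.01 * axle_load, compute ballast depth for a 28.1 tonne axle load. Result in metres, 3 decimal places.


d = 0.2 + 0.01 * 28.1
d = 0.2 + 0.281
d = 0.481 m

0.481


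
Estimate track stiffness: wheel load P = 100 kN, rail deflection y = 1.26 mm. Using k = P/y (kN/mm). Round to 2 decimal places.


Track stiffness k = P / y
k = 100 / 1.26
k = 79.37 kN/mm

79.37


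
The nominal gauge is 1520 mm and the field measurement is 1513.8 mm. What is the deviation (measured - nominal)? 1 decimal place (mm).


Deviation = measured - nominal
Deviation = 1513.8 - 1520
Deviation = -6.2 mm

-6.2


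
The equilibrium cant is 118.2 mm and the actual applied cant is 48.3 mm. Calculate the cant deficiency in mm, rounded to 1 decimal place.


Cant deficiency = equilibrium cant - actual cant
CD = 118.2 - 48.3
CD = 69.9 mm

69.9


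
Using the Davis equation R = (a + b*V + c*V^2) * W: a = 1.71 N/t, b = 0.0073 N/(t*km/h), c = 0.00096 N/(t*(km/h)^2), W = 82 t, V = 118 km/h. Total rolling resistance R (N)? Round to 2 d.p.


b*V = 0.0073 * 118 = 0.8614
c*V^2 = 0.00096 * 13924 = 13.36704
R_per_t = 1.71 + 0.8614 + 13.36704 = 15.93844 N/t
R_total = 15.93844 * 82 = 1306.95 N

1306.95


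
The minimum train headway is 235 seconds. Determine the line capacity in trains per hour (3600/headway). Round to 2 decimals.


Capacity = 3600 / headway
Capacity = 3600 / 235
Capacity = 15.32 trains/hour

15.32


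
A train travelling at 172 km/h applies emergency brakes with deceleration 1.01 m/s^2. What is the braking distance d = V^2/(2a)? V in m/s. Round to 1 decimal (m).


Convert speed: V = 172 / 3.6 = 47.7778 m/s
V^2 = 2282.716
d = 2282.716 / (2 * 1.01)
d = 2282.716 / 2.02
d = 1130.1 m

1130.1


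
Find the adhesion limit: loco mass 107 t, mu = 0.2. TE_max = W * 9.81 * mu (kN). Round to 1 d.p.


TE_max = W * g * mu
TE_max = 107 * 9.81 * 0.2
TE_max = 1049.67 * 0.2
TE_max = 209.9 kN

209.9


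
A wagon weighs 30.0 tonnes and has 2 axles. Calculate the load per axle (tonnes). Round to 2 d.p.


Load per axle = total weight / number of axles
Load = 30.0 / 2
Load = 15.00 tonnes

15.00


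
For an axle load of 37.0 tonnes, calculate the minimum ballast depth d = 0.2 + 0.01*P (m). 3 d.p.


d = 0.2 + 0.01 * 37.0
d = 0.2 + 0.37
d = 0.570 m

0.570


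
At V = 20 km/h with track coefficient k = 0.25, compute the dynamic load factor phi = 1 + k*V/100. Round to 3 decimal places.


phi = 1 + k * V / 100
phi = 1 + 0.25 * 20 / 100
phi = 1 + 0.05
phi = 1.050

1.050


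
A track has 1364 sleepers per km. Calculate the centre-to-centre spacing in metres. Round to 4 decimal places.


Spacing = 1000 m / number of sleepers
Spacing = 1000 / 1364
Spacing = 0.7331 m

0.7331


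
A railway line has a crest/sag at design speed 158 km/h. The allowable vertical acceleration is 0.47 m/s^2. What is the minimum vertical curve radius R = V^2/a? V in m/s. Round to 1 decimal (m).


Convert speed: V = 158 / 3.6 = 43.8889 m/s
V^2 = 1926.2346 m^2/s^2
R_v = 1926.2346 / 0.47
R_v = 4098.4 m

4098.4


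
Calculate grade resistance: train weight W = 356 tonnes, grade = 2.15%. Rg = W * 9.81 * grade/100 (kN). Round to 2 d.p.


Rg = W * 9.81 * grade / 100
Rg = 356 * 9.81 * 2.15 / 100
Rg = 3492.36 * 0.0215
Rg = 75.09 kN

75.09


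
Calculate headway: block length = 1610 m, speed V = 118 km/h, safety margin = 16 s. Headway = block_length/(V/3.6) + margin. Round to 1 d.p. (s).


V = 118 / 3.6 = 32.7778 m/s
Block traversal time = 1610 / 32.7778 = 49.1186 s
Headway = 49.1186 + 16
Headway = 65.1 s

65.1


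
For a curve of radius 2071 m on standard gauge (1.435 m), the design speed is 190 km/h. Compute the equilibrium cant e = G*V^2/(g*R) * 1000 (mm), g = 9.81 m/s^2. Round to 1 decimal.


Convert speed: V = 190 / 3.6 = 52.7778 m/s
Apply formula: e = 1.435 * 52.7778^2 / (9.81 * 2071)
e = 1.435 * 2785.4938 / 20316.51
e = 0.196746 m = 196.7 mm

196.7


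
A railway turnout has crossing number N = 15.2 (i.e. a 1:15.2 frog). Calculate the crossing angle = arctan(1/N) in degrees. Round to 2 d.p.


1/N = 1/15.2 = 0.065789
angle = arctan(0.065789) = 0.065695 rad
angle = 0.065695 * 180/pi = 3.76 degrees

3.76


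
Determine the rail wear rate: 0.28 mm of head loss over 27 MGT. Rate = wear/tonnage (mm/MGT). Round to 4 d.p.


Wear rate = total wear / cumulative tonnage
Rate = 0.28 / 27
Rate = 0.0104 mm/MGT

0.0104


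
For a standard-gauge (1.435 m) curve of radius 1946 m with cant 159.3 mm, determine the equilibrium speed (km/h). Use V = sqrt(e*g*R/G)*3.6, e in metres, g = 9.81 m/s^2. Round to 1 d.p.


Convert cant: e = 159.3 mm = 0.1593 m
V_ms = sqrt(0.1593 * 9.81 * 1946 / 1.435)
V_ms = sqrt(2119.21841) = 46.035 m/s
V = 46.035 * 3.6 = 165.7 km/h

165.7


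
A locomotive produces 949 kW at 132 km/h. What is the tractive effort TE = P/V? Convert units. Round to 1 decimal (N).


Convert: P = 949 kW = 949000 W
V = 132 / 3.6 = 36.6667 m/s
TE = 949000 / 36.6667
TE = 25881.8 N

25881.8


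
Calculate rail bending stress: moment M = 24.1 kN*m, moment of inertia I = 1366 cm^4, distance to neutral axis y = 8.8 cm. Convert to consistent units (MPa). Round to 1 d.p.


Convert units:
M = 24.1 kN*m = 24100000 N*mm
y = 8.8 cm = 88 mm
I = 1366 cm^4 = 13660000 mm^4
sigma = 24100000 * 88 / 13660000
sigma = 155.3 MPa

155.3


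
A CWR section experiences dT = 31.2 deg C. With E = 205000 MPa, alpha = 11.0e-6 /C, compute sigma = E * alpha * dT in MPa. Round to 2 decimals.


sigma = E * alpha * dT
sigma = 205000 * 11.0e-6 * 31.2
sigma = 2.255 * 31.2
sigma = 70.36 MPa

70.36


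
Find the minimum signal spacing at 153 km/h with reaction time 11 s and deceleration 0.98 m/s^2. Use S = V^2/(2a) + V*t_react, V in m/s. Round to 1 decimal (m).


V = 153 / 3.6 = 42.5 m/s
Braking distance = 42.5^2 / (2*0.98) = 921.5561 m
Sighting distance = 42.5 * 11 = 467.5 m
S = 921.5561 + 467.5 = 1389.1 m

1389.1


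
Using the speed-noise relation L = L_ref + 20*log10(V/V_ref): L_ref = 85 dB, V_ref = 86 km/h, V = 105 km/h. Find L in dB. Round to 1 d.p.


V/V_ref = 105 / 86 = 1.22093
log10(1.22093) = 0.086691
20 * 0.086691 = 1.7338
L = 85 + 1.7338 = 86.7 dB

86.7


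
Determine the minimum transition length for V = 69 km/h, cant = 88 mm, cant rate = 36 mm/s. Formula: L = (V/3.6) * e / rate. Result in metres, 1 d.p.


Convert speed: V = 69 / 3.6 = 19.1667 m/s
L = 19.1667 * 88 / 36
L = 1686.6667 / 36
L = 46.9 m

46.9


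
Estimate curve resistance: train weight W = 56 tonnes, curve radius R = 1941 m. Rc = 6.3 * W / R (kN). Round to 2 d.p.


Rc = 6.3 * W / R
Rc = 6.3 * 56 / 1941
Rc = 352.8 / 1941
Rc = 0.18 kN

0.18


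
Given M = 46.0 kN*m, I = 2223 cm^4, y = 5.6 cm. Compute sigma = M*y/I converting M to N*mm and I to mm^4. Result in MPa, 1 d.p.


Convert units:
M = 46.0 kN*m = 46000000 N*mm
y = 5.6 cm = 56 mm
I = 2223 cm^4 = 22230000 mm^4
sigma = 46000000 * 56 / 22230000
sigma = 115.9 MPa

115.9


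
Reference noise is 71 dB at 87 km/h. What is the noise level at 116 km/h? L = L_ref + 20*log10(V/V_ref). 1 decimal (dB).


V/V_ref = 116 / 87 = 1.333333
log10(1.333333) = 0.124939
20 * 0.124939 = 2.4988
L = 71 + 2.4988 = 73.5 dB

73.5


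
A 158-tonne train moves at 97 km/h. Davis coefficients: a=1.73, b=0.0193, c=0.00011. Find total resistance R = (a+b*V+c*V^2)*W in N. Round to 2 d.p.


b*V = 0.0193 * 97 = 1.8721
c*V^2 = 0.00011 * 9409 = 1.03499
R_per_t = 1.73 + 1.8721 + 1.03499 = 4.63709 N/t
R_total = 4.63709 * 158 = 732.66 N

732.66


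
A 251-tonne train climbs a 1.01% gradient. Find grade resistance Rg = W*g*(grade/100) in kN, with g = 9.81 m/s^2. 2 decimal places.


Rg = W * 9.81 * grade / 100
Rg = 251 * 9.81 * 1.01 / 100
Rg = 2462.31 * 0.0101
Rg = 24.87 kN

24.87


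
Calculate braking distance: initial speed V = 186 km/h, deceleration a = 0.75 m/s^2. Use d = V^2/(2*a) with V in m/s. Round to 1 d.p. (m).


Convert speed: V = 186 / 3.6 = 51.6667 m/s
V^2 = 2669.4444
d = 2669.4444 / (2 * 0.75)
d = 2669.4444 / 1.5
d = 1779.6 m

1779.6


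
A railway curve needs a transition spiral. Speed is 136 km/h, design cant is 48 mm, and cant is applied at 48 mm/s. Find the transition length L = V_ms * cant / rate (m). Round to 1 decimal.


Convert speed: V = 136 / 3.6 = 37.7778 m/s
L = 37.7778 * 48 / 48
L = 1813.3333 / 48
L = 37.8 m

37.8


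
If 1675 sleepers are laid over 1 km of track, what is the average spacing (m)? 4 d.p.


Spacing = 1000 m / number of sleepers
Spacing = 1000 / 1675
Spacing = 0.5970 m

0.5970


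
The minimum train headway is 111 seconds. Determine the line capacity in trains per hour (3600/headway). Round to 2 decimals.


Capacity = 3600 / headway
Capacity = 3600 / 111
Capacity = 32.43 trains/hour

32.43


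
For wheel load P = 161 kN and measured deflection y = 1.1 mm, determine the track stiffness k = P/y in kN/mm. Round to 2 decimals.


Track stiffness k = P / y
k = 161 / 1.1
k = 146.36 kN/mm

146.36


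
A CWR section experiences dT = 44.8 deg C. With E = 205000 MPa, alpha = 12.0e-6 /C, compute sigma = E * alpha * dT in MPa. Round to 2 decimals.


sigma = E * alpha * dT
sigma = 205000 * 12.0e-6 * 44.8
sigma = 2.46 * 44.8
sigma = 110.21 MPa

110.21


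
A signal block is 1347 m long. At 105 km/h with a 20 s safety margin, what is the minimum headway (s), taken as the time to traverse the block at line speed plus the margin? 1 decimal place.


V = 105 / 3.6 = 29.1667 m/s
Block traversal time = 1347 / 29.1667 = 46.1829 s
Headway = 46.1829 + 20
Headway = 66.2 s

66.2


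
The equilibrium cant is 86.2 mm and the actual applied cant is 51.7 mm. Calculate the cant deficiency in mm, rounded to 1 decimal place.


Cant deficiency = equilibrium cant - actual cant
CD = 86.2 - 51.7
CD = 34.5 mm

34.5


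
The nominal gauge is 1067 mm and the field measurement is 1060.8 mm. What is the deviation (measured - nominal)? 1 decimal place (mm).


Deviation = measured - nominal
Deviation = 1060.8 - 1067
Deviation = -6.2 mm

-6.2


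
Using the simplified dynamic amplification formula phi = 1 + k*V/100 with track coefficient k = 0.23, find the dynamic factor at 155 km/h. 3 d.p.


phi = 1 + k * V / 100
phi = 1 + 0.23 * 155 / 100
phi = 1 + 0.3565
phi = 1.357

1.357


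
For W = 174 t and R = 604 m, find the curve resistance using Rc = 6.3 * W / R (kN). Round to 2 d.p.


Rc = 6.3 * W / R
Rc = 6.3 * 174 / 604
Rc = 1096.2 / 604
Rc = 1.81 kN

1.81


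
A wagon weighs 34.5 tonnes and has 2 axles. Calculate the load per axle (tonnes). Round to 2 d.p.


Load per axle = total weight / number of axles
Load = 34.5 / 2
Load = 17.25 tonnes

17.25


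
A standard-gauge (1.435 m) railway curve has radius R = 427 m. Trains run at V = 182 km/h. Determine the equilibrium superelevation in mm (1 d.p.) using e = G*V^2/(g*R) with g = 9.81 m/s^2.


Convert speed: V = 182 / 3.6 = 50.5556 m/s
Apply formula: e = 1.435 * 50.5556^2 / (9.81 * 427)
e = 1.435 * 2555.8642 / 4188.87
e = 0.875574 m = 875.6 mm

875.6


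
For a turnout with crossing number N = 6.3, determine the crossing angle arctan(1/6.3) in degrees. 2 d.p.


1/N = 1/6.3 = 0.15873
angle = arctan(0.15873) = 0.157417 rad
angle = 0.157417 * 180/pi = 9.02 degrees

9.02


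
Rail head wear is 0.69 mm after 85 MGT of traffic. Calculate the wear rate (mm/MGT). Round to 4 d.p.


Wear rate = total wear / cumulative tonnage
Rate = 0.69 / 85
Rate = 0.0081 mm/MGT

0.0081


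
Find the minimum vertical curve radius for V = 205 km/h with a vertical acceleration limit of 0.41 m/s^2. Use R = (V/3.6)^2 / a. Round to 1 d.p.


Convert speed: V = 205 / 3.6 = 56.9444 m/s
V^2 = 3242.6698 m^2/s^2
R_v = 3242.6698 / 0.41
R_v = 7909.0 m

7909.0


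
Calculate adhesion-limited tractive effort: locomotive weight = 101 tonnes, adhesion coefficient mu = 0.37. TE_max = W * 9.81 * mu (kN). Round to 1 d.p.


TE_max = W * g * mu
TE_max = 101 * 9.81 * 0.37
TE_max = 990.81 * 0.37
TE_max = 366.6 kN

366.6


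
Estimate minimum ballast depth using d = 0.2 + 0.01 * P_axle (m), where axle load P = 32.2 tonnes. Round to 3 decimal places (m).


d = 0.2 + 0.01 * 32.2
d = 0.2 + 0.322
d = 0.522 m

0.522


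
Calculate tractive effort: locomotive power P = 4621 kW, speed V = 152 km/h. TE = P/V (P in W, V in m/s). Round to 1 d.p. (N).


Convert: P = 4621 kW = 4621000 W
V = 152 / 3.6 = 42.2222 m/s
TE = 4621000 / 42.2222
TE = 109444.7 N

109444.7


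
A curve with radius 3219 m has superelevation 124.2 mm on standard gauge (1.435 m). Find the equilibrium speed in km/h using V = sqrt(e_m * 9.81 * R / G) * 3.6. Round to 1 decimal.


Convert cant: e = 124.2 mm = 0.1242 m
V_ms = sqrt(0.1242 * 9.81 * 3219 / 1.435)
V_ms = sqrt(2733.126159) = 52.2793 m/s
V = 52.2793 * 3.6 = 188.2 km/h

188.2


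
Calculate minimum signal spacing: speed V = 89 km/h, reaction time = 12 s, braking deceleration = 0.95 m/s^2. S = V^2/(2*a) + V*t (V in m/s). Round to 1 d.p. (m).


V = 89 / 3.6 = 24.7222 m/s
Braking distance = 24.7222^2 / (2*0.95) = 321.678 m
Sighting distance = 24.7222 * 12 = 296.6667 m
S = 321.678 + 296.6667 = 618.3 m

618.3


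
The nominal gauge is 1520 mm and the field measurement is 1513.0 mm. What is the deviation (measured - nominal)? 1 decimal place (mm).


Deviation = measured - nominal
Deviation = 1513.0 - 1520
Deviation = -7.0 mm

-7.0


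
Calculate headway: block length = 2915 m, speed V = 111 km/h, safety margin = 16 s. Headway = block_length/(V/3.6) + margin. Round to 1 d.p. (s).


V = 111 / 3.6 = 30.8333 m/s
Block traversal time = 2915 / 30.8333 = 94.5405 s
Headway = 94.5405 + 16
Headway = 110.5 s

110.5


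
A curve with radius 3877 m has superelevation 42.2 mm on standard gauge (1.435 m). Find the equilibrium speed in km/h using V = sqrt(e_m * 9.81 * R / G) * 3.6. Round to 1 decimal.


Convert cant: e = 42.2 mm = 0.0422 m
V_ms = sqrt(0.0422 * 9.81 * 3877 / 1.435)
V_ms = sqrt(1118.472623) = 33.4436 m/s
V = 33.4436 * 3.6 = 120.4 km/h

120.4


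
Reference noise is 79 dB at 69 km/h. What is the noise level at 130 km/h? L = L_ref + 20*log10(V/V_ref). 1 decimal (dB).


V/V_ref = 130 / 69 = 1.884058
log10(1.884058) = 0.275094
20 * 0.275094 = 5.5019
L = 79 + 5.5019 = 84.5 dB

84.5


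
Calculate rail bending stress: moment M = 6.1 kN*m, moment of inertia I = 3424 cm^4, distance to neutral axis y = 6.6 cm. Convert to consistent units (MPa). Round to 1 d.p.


Convert units:
M = 6.1 kN*m = 6100000 N*mm
y = 6.6 cm = 66 mm
I = 3424 cm^4 = 34240000 mm^4
sigma = 6100000 * 66 / 34240000
sigma = 11.8 MPa

11.8


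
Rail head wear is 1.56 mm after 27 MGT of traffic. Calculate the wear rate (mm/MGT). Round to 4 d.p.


Wear rate = total wear / cumulative tonnage
Rate = 1.56 / 27
Rate = 0.0578 mm/MGT

0.0578


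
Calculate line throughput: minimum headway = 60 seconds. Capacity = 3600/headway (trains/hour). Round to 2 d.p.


Capacity = 3600 / headway
Capacity = 3600 / 60
Capacity = 60.00 trains/hour

60.00


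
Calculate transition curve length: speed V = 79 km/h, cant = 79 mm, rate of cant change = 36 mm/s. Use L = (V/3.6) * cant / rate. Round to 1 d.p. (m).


Convert speed: V = 79 / 3.6 = 21.9444 m/s
L = 21.9444 * 79 / 36
L = 1733.6111 / 36
L = 48.2 m

48.2


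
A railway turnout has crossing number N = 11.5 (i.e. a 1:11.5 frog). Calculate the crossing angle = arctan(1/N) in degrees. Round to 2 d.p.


1/N = 1/11.5 = 0.086957
angle = arctan(0.086957) = 0.086738 rad
angle = 0.086738 * 180/pi = 4.97 degrees

4.97


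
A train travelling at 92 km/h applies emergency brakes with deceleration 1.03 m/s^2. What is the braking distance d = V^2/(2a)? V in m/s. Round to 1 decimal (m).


Convert speed: V = 92 / 3.6 = 25.5556 m/s
V^2 = 653.0864
d = 653.0864 / (2 * 1.03)
d = 653.0864 / 2.06
d = 317.0 m

317.0


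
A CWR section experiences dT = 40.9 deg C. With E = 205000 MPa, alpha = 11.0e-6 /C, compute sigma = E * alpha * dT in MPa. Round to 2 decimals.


sigma = E * alpha * dT
sigma = 205000 * 11.0e-6 * 40.9
sigma = 2.255 * 40.9
sigma = 92.23 MPa

92.23


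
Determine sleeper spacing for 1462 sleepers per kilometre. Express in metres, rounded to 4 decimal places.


Spacing = 1000 m / number of sleepers
Spacing = 1000 / 1462
Spacing = 0.6840 m

0.6840


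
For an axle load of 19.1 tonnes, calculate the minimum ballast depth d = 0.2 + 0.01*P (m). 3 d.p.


d = 0.2 + 0.01 * 19.1
d = 0.2 + 0.191
d = 0.391 m

0.391


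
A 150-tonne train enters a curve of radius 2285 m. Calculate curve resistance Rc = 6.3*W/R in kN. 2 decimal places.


Rc = 6.3 * W / R
Rc = 6.3 * 150 / 2285
Rc = 945.0 / 2285
Rc = 0.41 kN

0.41


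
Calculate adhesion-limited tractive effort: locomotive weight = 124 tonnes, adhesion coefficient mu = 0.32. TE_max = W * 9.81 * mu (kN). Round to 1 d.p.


TE_max = W * g * mu
TE_max = 124 * 9.81 * 0.32
TE_max = 1216.44 * 0.32
TE_max = 389.3 kN

389.3


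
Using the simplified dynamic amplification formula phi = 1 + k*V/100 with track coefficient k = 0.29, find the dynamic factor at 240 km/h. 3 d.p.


phi = 1 + k * V / 100
phi = 1 + 0.29 * 240 / 100
phi = 1 + 0.696
phi = 1.696

1.696


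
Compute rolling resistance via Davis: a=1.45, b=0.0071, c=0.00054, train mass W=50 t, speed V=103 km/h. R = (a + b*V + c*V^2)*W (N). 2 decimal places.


b*V = 0.0071 * 103 = 0.7313
c*V^2 = 0.00054 * 10609 = 5.72886
R_per_t = 1.45 + 0.7313 + 5.72886 = 7.91016 N/t
R_total = 7.91016 * 50 = 395.51 N

395.51


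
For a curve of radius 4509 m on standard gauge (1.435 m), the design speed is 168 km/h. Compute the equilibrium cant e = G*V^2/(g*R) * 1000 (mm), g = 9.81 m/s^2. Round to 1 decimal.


Convert speed: V = 168 / 3.6 = 46.6667 m/s
Apply formula: e = 1.435 * 46.6667^2 / (9.81 * 4509)
e = 1.435 * 2177.7778 / 44233.29
e = 0.070651 m = 70.7 mm

70.7


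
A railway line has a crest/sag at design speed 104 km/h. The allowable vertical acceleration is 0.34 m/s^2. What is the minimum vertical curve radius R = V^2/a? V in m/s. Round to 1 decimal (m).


Convert speed: V = 104 / 3.6 = 28.8889 m/s
V^2 = 834.5679 m^2/s^2
R_v = 834.5679 / 0.34
R_v = 2454.6 m

2454.6


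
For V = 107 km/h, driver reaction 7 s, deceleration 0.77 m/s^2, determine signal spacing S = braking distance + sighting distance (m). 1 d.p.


V = 107 / 3.6 = 29.7222 m/s
Braking distance = 29.7222^2 / (2*0.77) = 573.6432 m
Sighting distance = 29.7222 * 7 = 208.0556 m
S = 573.6432 + 208.0556 = 781.7 m

781.7


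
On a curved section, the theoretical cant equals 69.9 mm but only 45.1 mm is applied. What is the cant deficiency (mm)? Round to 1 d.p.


Cant deficiency = equilibrium cant - actual cant
CD = 69.9 - 45.1
CD = 24.8 mm

24.8


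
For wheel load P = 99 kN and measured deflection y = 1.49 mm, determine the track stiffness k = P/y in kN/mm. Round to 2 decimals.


Track stiffness k = P / y
k = 99 / 1.49
k = 66.44 kN/mm

66.44


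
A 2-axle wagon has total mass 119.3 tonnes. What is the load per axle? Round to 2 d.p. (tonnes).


Load per axle = total weight / number of axles
Load = 119.3 / 2
Load = 59.65 tonnes

59.65


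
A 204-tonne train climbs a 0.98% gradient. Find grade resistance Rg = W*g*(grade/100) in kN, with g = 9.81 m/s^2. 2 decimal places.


Rg = W * 9.81 * grade / 100
Rg = 204 * 9.81 * 0.98 / 100
Rg = 2001.24 * 0.0098
Rg = 19.61 kN

19.61


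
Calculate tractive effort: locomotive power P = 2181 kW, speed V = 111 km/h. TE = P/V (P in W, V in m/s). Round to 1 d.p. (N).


Convert: P = 2181 kW = 2181000 W
V = 111 / 3.6 = 30.8333 m/s
TE = 2181000 / 30.8333
TE = 70735.1 N

70735.1


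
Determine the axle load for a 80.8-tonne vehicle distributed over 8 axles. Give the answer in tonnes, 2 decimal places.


Load per axle = total weight / number of axles
Load = 80.8 / 8
Load = 10.10 tonnes

10.10


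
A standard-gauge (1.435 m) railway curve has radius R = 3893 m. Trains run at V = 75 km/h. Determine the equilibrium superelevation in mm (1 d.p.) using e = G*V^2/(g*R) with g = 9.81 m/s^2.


Convert speed: V = 75 / 3.6 = 20.8333 m/s
Apply formula: e = 1.435 * 20.8333^2 / (9.81 * 3893)
e = 1.435 * 434.0278 / 38190.33
e = 0.016309 m = 16.3 mm

16.3


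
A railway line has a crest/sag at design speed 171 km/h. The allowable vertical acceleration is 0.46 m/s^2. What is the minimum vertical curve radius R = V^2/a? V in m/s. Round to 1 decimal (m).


Convert speed: V = 171 / 3.6 = 47.5 m/s
V^2 = 2256.25 m^2/s^2
R_v = 2256.25 / 0.46
R_v = 4904.9 m

4904.9


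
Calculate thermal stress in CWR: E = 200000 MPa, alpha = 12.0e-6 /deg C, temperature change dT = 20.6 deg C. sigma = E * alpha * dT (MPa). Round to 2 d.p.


sigma = E * alpha * dT
sigma = 200000 * 12.0e-6 * 20.6
sigma = 2.4 * 20.6
sigma = 49.44 MPa

49.44


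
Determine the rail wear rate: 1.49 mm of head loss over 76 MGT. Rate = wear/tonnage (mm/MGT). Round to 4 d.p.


Wear rate = total wear / cumulative tonnage
Rate = 1.49 / 76
Rate = 0.0196 mm/MGT

0.0196


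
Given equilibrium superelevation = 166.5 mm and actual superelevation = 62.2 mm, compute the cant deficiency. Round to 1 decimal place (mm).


Cant deficiency = equilibrium cant - actual cant
CD = 166.5 - 62.2
CD = 104.3 mm

104.3


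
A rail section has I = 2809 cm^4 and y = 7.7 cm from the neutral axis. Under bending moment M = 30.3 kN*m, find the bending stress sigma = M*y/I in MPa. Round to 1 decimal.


Convert units:
M = 30.3 kN*m = 30300000 N*mm
y = 7.7 cm = 77 mm
I = 2809 cm^4 = 28090000 mm^4
sigma = 30300000 * 77 / 28090000
sigma = 83.1 MPa

83.1


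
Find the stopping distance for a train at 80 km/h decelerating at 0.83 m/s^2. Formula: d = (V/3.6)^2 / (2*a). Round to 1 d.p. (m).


Convert speed: V = 80 / 3.6 = 22.2222 m/s
V^2 = 493.8272
d = 493.8272 / (2 * 0.83)
d = 493.8272 / 1.66
d = 297.5 m

297.5


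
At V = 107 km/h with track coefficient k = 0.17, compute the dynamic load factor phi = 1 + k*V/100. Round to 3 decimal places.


phi = 1 + k * V / 100
phi = 1 + 0.17 * 107 / 100
phi = 1 + 0.1819
phi = 1.182

1.182


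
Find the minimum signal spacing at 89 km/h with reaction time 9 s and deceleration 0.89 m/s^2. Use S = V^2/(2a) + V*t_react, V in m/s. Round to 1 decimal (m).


V = 89 / 3.6 = 24.7222 m/s
Braking distance = 24.7222^2 / (2*0.89) = 343.3642 m
Sighting distance = 24.7222 * 9 = 222.5 m
S = 343.3642 + 222.5 = 565.9 m

565.9


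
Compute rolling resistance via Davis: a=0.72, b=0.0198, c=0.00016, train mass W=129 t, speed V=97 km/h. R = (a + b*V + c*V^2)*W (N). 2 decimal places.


b*V = 0.0198 * 97 = 1.9206
c*V^2 = 0.00016 * 9409 = 1.50544
R_per_t = 0.72 + 1.9206 + 1.50544 = 4.14604 N/t
R_total = 4.14604 * 129 = 534.84 N

534.84


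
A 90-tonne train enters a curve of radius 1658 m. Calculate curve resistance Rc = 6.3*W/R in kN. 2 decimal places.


Rc = 6.3 * W / R
Rc = 6.3 * 90 / 1658
Rc = 567.0 / 1658
Rc = 0.34 kN

0.34


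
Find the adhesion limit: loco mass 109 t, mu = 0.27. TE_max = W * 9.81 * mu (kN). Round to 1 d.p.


TE_max = W * g * mu
TE_max = 109 * 9.81 * 0.27
TE_max = 1069.29 * 0.27
TE_max = 288.7 kN

288.7


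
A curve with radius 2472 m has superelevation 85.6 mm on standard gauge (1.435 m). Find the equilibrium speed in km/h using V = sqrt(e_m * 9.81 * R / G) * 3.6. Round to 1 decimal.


Convert cant: e = 85.6 mm = 0.0856 m
V_ms = sqrt(0.0856 * 9.81 * 2472 / 1.435)
V_ms = sqrt(1446.569611) = 38.0338 m/s
V = 38.0338 * 3.6 = 136.9 km/h

136.9


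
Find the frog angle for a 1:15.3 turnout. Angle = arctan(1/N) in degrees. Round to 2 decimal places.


1/N = 1/15.3 = 0.065359
angle = arctan(0.065359) = 0.065267 rad
angle = 0.065267 * 180/pi = 3.74 degrees

3.74


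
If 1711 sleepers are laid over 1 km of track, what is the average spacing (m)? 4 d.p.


Spacing = 1000 m / number of sleepers
Spacing = 1000 / 1711
Spacing = 0.5845 m

0.5845


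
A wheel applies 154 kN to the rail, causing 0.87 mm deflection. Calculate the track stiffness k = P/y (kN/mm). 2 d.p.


Track stiffness k = P / y
k = 154 / 0.87
k = 177.01 kN/mm

177.01


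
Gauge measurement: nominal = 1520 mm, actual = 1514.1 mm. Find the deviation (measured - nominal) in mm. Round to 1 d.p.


Deviation = measured - nominal
Deviation = 1514.1 - 1520
Deviation = -5.9 mm

-5.9


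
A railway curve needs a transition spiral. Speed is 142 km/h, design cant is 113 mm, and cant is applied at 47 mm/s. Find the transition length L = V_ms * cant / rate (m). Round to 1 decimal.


Convert speed: V = 142 / 3.6 = 39.4444 m/s
L = 39.4444 * 113 / 47
L = 4457.2222 / 47
L = 94.8 m

94.8


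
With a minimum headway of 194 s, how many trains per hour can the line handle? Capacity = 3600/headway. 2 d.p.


Capacity = 3600 / headway
Capacity = 3600 / 194
Capacity = 18.56 trains/hour

18.56


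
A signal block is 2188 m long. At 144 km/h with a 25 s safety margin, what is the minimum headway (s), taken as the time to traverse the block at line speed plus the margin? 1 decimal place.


V = 144 / 3.6 = 40.0 m/s
Block traversal time = 2188 / 40.0 = 54.7 s
Headway = 54.7 + 25
Headway = 79.7 s

79.7


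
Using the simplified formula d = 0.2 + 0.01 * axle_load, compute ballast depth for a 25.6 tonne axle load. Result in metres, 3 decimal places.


d = 0.2 + 0.01 * 25.6
d = 0.2 + 0.256
d = 0.456 m

0.456


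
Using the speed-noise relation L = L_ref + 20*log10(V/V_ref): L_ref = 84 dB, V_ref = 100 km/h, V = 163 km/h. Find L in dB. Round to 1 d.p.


V/V_ref = 163 / 100 = 1.63
log10(1.63) = 0.212188
20 * 0.212188 = 4.2438
L = 84 + 4.2438 = 88.2 dB

88.2


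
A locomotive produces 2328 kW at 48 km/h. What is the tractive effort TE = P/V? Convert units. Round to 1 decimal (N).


Convert: P = 2328 kW = 2328000 W
V = 48 / 3.6 = 13.3333 m/s
TE = 2328000 / 13.3333
TE = 174600.0 N

174600.0


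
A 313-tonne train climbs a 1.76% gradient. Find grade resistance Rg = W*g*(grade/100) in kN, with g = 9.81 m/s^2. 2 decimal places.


Rg = W * 9.81 * grade / 100
Rg = 313 * 9.81 * 1.76 / 100
Rg = 3070.53 * 0.0176
Rg = 54.04 kN

54.04


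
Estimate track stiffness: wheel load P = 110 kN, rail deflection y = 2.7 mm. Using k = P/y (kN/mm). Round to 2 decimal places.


Track stiffness k = P / y
k = 110 / 2.7
k = 40.74 kN/mm

40.74


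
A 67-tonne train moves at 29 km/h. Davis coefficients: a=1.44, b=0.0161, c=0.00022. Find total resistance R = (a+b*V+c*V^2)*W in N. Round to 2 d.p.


b*V = 0.0161 * 29 = 0.4669
c*V^2 = 0.00022 * 841 = 0.18502
R_per_t = 1.44 + 0.4669 + 0.18502 = 2.09192 N/t
R_total = 2.09192 * 67 = 140.16 N

140.16


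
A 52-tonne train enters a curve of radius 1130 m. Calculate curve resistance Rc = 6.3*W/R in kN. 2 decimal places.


Rc = 6.3 * W / R
Rc = 6.3 * 52 / 1130
Rc = 327.6 / 1130
Rc = 0.29 kN

0.29


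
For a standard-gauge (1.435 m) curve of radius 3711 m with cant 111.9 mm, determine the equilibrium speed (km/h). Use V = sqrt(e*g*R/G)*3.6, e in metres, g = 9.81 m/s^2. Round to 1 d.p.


Convert cant: e = 111.9 mm = 0.1119 m
V_ms = sqrt(0.1119 * 9.81 * 3711 / 1.435)
V_ms = sqrt(2838.821902) = 53.2806 m/s
V = 53.2806 * 3.6 = 191.8 km/h

191.8


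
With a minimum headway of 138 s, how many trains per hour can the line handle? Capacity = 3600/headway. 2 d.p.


Capacity = 3600 / headway
Capacity = 3600 / 138
Capacity = 26.09 trains/hour

26.09


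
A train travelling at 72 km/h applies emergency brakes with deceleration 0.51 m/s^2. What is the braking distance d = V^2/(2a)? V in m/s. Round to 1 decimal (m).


Convert speed: V = 72 / 3.6 = 20.0 m/s
V^2 = 400.0
d = 400.0 / (2 * 0.51)
d = 400.0 / 1.02
d = 392.2 m

392.2


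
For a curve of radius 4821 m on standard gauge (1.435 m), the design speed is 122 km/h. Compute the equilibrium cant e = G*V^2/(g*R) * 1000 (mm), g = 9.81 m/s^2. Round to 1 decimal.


Convert speed: V = 122 / 3.6 = 33.8889 m/s
Apply formula: e = 1.435 * 33.8889^2 / (9.81 * 4821)
e = 1.435 * 1148.4568 / 47294.01
e = 0.034847 m = 34.8 mm

34.8


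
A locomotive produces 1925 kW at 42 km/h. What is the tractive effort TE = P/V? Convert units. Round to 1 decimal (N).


Convert: P = 1925 kW = 1925000 W
V = 42 / 3.6 = 11.6667 m/s
TE = 1925000 / 11.6667
TE = 165000.0 N

165000.0


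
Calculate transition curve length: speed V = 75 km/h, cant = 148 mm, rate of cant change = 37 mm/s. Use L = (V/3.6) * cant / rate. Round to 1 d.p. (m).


Convert speed: V = 75 / 3.6 = 20.8333 m/s
L = 20.8333 * 148 / 37
L = 3083.3333 / 37
L = 83.3 m

83.3


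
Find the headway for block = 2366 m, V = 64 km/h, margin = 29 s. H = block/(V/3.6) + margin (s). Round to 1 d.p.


V = 64 / 3.6 = 17.7778 m/s
Block traversal time = 2366 / 17.7778 = 133.0875 s
Headway = 133.0875 + 29
Headway = 162.1 s

162.1


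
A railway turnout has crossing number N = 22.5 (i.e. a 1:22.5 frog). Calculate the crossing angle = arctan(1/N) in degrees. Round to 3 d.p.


1/N = 1/22.5 = 0.044444
angle = arctan(0.044444) = 0.044415 rad
angle = 0.044415 * 180/pi = 2.545 degrees

2.545


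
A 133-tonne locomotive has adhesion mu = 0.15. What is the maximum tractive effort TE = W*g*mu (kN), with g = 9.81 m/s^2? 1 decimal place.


TE_max = W * g * mu
TE_max = 133 * 9.81 * 0.15
TE_max = 1304.73 * 0.15
TE_max = 195.7 kN

195.7


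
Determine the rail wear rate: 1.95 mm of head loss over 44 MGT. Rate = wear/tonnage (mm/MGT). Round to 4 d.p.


Wear rate = total wear / cumulative tonnage
Rate = 1.95 / 44
Rate = 0.0443 mm/MGT

0.0443


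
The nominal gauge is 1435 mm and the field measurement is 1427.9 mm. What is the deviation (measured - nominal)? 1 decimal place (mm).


Deviation = measured - nominal
Deviation = 1427.9 - 1435
Deviation = -7.1 mm

-7.1


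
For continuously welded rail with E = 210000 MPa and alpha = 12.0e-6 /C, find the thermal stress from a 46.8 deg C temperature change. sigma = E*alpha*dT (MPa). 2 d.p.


sigma = E * alpha * dT
sigma = 210000 * 12.0e-6 * 46.8
sigma = 2.52 * 46.8
sigma = 117.94 MPa

117.94


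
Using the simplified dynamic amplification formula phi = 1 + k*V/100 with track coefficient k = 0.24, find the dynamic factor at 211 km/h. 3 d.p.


phi = 1 + k * V / 100
phi = 1 + 0.24 * 211 / 100
phi = 1 + 0.5064
phi = 1.506

1.506


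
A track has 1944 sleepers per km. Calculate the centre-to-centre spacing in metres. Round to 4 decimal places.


Spacing = 1000 m / number of sleepers
Spacing = 1000 / 1944
Spacing = 0.5144 m

0.5144


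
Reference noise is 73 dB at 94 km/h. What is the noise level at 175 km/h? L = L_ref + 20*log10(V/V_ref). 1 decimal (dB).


V/V_ref = 175 / 94 = 1.861702
log10(1.861702) = 0.26991
20 * 0.26991 = 5.3982
L = 73 + 5.3982 = 78.4 dB

78.4


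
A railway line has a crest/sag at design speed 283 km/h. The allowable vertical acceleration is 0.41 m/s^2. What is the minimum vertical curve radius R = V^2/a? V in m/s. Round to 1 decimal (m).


Convert speed: V = 283 / 3.6 = 78.6111 m/s
V^2 = 6179.7068 m^2/s^2
R_v = 6179.7068 / 0.41
R_v = 15072.5 m

15072.5


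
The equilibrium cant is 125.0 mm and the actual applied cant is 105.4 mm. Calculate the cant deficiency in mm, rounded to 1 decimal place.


Cant deficiency = equilibrium cant - actual cant
CD = 125.0 - 105.4
CD = 19.6 mm

19.6


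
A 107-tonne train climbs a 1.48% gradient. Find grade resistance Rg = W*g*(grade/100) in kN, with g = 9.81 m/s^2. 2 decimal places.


Rg = W * 9.81 * grade / 100
Rg = 107 * 9.81 * 1.48 / 100
Rg = 1049.67 * 0.0148
Rg = 15.54 kN

15.54


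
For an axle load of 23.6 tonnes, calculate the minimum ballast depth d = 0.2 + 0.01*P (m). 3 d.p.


d = 0.2 + 0.01 * 23.6
d = 0.2 + 0.236
d = 0.436 m

0.436


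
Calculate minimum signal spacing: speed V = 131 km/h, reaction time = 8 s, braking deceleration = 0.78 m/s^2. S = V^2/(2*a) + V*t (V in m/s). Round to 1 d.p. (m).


V = 131 / 3.6 = 36.3889 m/s
Braking distance = 36.3889^2 / (2*0.78) = 848.8149 m
Sighting distance = 36.3889 * 8 = 291.1111 m
S = 848.8149 + 291.1111 = 1139.9 m

1139.9


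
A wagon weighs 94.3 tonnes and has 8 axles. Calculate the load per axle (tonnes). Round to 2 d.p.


Load per axle = total weight / number of axles
Load = 94.3 / 8
Load = 11.79 tonnes

11.79


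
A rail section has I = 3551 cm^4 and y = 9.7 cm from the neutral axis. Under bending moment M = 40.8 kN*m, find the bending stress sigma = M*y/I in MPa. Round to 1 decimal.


Convert units:
M = 40.8 kN*m = 40800000 N*mm
y = 9.7 cm = 97 mm
I = 3551 cm^4 = 35510000 mm^4
sigma = 40800000 * 97 / 35510000
sigma = 111.5 MPa

111.5


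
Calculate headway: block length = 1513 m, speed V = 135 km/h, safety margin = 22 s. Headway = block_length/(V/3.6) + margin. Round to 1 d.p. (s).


V = 135 / 3.6 = 37.5 m/s
Block traversal time = 1513 / 37.5 = 40.3467 s
Headway = 40.3467 + 22
Headway = 62.3 s

62.3


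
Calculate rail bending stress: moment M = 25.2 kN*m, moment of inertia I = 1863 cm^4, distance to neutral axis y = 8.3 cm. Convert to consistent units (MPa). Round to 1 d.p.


Convert units:
M = 25.2 kN*m = 25200000 N*mm
y = 8.3 cm = 83 mm
I = 1863 cm^4 = 18630000 mm^4
sigma = 25200000 * 83 / 18630000
sigma = 112.3 MPa

112.3


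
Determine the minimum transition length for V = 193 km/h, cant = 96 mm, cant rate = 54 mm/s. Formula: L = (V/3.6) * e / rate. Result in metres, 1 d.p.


Convert speed: V = 193 / 3.6 = 53.6111 m/s
L = 53.6111 * 96 / 54
L = 5146.6667 / 54
L = 95.3 m

95.3


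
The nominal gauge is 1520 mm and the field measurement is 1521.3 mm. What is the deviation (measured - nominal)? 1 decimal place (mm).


Deviation = measured - nominal
Deviation = 1521.3 - 1520
Deviation = 1.3 mm

1.3


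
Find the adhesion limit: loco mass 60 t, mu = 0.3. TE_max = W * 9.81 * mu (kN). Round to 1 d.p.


TE_max = W * g * mu
TE_max = 60 * 9.81 * 0.3
TE_max = 588.6 * 0.3
TE_max = 176.6 kN

176.6


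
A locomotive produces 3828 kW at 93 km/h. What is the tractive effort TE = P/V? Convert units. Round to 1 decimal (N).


Convert: P = 3828 kW = 3828000 W
V = 93 / 3.6 = 25.8333 m/s
TE = 3828000 / 25.8333
TE = 148180.6 N

148180.6


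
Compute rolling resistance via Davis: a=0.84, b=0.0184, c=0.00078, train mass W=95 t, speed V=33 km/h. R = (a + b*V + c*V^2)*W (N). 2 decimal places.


b*V = 0.0184 * 33 = 0.6072
c*V^2 = 0.00078 * 1089 = 0.84942
R_per_t = 0.84 + 0.6072 + 0.84942 = 2.29662 N/t
R_total = 2.29662 * 95 = 218.18 N

218.18


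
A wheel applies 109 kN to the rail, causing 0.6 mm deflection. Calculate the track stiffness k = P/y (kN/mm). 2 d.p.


Track stiffness k = P / y
k = 109 / 0.6
k = 181.67 kN/mm

181.67


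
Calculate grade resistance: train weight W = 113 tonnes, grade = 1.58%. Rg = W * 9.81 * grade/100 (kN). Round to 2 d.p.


Rg = W * 9.81 * grade / 100
Rg = 113 * 9.81 * 1.58 / 100
Rg = 1108.53 * 0.0158
Rg = 17.51 kN

17.51


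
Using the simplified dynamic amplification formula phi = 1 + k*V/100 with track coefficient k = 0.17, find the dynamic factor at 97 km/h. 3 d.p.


phi = 1 + k * V / 100
phi = 1 + 0.17 * 97 / 100
phi = 1 + 0.1649
phi = 1.165

1.165


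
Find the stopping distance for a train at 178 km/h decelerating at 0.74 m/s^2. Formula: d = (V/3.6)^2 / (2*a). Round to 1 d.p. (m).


Convert speed: V = 178 / 3.6 = 49.4444 m/s
V^2 = 2444.7531
d = 2444.7531 / (2 * 0.74)
d = 2444.7531 / 1.48
d = 1651.9 m

1651.9


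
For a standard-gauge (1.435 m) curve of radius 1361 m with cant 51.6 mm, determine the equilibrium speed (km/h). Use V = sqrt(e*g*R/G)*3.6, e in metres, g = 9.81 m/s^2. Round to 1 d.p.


Convert cant: e = 51.6 mm = 0.0516 m
V_ms = sqrt(0.0516 * 9.81 * 1361 / 1.435)
V_ms = sqrt(480.092513) = 21.911 m/s
V = 21.911 * 3.6 = 78.9 km/h

78.9


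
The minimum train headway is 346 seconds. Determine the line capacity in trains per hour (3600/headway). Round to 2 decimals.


Capacity = 3600 / headway
Capacity = 3600 / 346
Capacity = 10.40 trains/hour

10.40


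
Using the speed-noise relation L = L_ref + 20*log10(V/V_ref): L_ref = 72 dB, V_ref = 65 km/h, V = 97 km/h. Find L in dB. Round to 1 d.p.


V/V_ref = 97 / 65 = 1.492308
log10(1.492308) = 0.173858
20 * 0.173858 = 3.4772
L = 72 + 3.4772 = 75.5 dB

75.5


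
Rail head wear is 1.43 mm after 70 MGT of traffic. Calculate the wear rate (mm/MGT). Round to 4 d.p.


Wear rate = total wear / cumulative tonnage
Rate = 1.43 / 70
Rate = 0.0204 mm/MGT

0.0204


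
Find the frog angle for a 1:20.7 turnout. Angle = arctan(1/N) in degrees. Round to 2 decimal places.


1/N = 1/20.7 = 0.048309
angle = arctan(0.048309) = 0.048272 rad
angle = 0.048272 * 180/pi = 2.77 degrees

2.77


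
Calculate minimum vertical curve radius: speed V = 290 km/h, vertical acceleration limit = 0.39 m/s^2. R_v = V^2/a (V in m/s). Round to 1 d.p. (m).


Convert speed: V = 290 / 3.6 = 80.5556 m/s
V^2 = 6489.1975 m^2/s^2
R_v = 6489.1975 / 0.39
R_v = 16639.0 m

16639.0


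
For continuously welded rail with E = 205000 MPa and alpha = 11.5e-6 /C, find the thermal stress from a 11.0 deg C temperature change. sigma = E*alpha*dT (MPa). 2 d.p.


sigma = E * alpha * dT
sigma = 205000 * 11.5e-6 * 11.0
sigma = 2.3575 * 11.0
sigma = 25.93 MPa

25.93


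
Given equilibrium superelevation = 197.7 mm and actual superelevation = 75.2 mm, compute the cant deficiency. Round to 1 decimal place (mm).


Cant deficiency = equilibrium cant - actual cant
CD = 197.7 - 75.2
CD = 122.5 mm

122.5


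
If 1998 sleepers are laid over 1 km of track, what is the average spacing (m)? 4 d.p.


Spacing = 1000 m / number of sleepers
Spacing = 1000 / 1998
Spacing = 0.5005 m

0.5005


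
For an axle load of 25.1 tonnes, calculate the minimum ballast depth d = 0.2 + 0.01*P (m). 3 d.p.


d = 0.2 + 0.01 * 25.1
d = 0.2 + 0.251
d = 0.451 m

0.451


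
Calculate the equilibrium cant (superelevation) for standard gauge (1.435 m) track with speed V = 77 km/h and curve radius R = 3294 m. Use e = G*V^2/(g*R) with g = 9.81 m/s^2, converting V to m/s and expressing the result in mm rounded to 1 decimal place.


Convert speed: V = 77 / 3.6 = 21.3889 m/s
Apply formula: e = 1.435 * 21.3889^2 / (9.81 * 3294)
e = 1.435 * 457.4846 / 32314.14
e = 0.020316 m = 20.3 mm

20.3


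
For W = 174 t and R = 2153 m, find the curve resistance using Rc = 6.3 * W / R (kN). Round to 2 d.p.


Rc = 6.3 * W / R
Rc = 6.3 * 174 / 2153
Rc = 1096.2 / 2153
Rc = 0.51 kN

0.51


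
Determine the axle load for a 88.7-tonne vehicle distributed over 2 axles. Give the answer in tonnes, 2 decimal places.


Load per axle = total weight / number of axles
Load = 88.7 / 2
Load = 44.35 tonnes

44.35


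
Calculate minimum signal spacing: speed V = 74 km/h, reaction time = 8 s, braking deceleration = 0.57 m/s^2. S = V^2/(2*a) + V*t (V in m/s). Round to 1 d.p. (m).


V = 74 / 3.6 = 20.5556 m/s
Braking distance = 20.5556^2 / (2*0.57) = 370.6411 m
Sighting distance = 20.5556 * 8 = 164.4444 m
S = 370.6411 + 164.4444 = 535.1 m

535.1
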